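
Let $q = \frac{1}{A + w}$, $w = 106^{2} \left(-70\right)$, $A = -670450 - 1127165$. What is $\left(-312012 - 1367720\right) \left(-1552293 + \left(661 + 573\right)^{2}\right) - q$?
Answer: $\frac{128209904636007341}{2584135} \approx 4.9614 \cdot 10^{10}$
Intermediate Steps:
$A = -1797615$ ($A = -670450 - 1127165 = -1797615$)
$w = -786520$ ($w = 11236 \left(-70\right) = -786520$)
$q = - \frac{1}{2584135}$ ($q = \frac{1}{-1797615 - 786520} = \frac{1}{-2584135} = - \frac{1}{2584135} \approx -3.8698 \cdot 10^{-7}$)
$\left(-312012 - 1367720\right) \left(-1552293 + \left(661 + 573\right)^{2}\right) - q = \left(-312012 - 1367720\right) \left(-1552293 + \left(661 + 573\right)^{2}\right) - - \frac{1}{2584135} = - 1679732 \left(-1552293 + 1234^{2}\right) + \frac{1}{2584135} = - 1679732 \left(-1552293 + 1522756\right) + \frac{1}{2584135} = \left(-1679732\right) \left(-29537\right) + \frac{1}{2584135} = 49614244084 + \frac{1}{2584135} = \frac{128209904636007341}{2584135}$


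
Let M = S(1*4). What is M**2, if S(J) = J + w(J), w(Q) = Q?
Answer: 64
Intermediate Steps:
S(J) = 2*J (S(J) = J + J = 2*J)
M = 8 (M = 2*(1*4) = 2*4 = 8)
M**2 = 8**2 = 64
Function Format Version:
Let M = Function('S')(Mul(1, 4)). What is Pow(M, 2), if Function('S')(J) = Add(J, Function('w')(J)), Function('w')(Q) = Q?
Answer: 64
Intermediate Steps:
Function('S')(J) = Mul(2, J) (Function('S')(J) = Add(J, J) = Mul(2, J))
M = 8 (M = Mul(2, Mul(1, 4)) = Mul(2, 4) = 8)
Pow(M, 2) = Pow(8, 2) = 64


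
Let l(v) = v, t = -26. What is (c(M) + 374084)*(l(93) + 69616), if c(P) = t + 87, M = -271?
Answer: 26081273805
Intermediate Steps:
c(P) = 61 (c(P) = -26 + 87 = 61)
(c(M) + 374084)*(l(93) + 69616) = (61 + 374084)*(93 + 69616) = 374145*69709 = 26081273805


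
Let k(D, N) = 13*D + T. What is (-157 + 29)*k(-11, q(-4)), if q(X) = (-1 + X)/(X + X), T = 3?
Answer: 17920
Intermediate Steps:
q(X) = (-1 + X)/(2*X) (q(X) = (-1 + X)/((2*X)) = (-1 + X)*(1/(2*X)) = (-1 + X)/(2*X))
k(D, N) = 3 + 13*D (k(D, N) = 13*D + 3 = 3 + 13*D)
(-157 + 29)*k(-11, q(-4)) = (-157 + 29)*(3 + 13*(-11)) = -128*(3 - 143) = -128*(-140) = 17920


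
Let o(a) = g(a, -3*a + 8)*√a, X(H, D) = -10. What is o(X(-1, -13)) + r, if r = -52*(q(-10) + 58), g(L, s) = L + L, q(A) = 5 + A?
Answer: -2756 - 20*I*√10 ≈ -2756.0 - 63.246*I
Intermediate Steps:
g(L, s) = 2*L
o(a) = 2*a^(3/2) (o(a) = (2*a)*√a = 2*a^(3/2))
r = -2756 (r = -52*((5 - 10) + 58) = -52*(-5 + 58) = -52*53 = -2756)
o(X(-1, -13)) + r = 2*(-10)^(3/2) - 2756 = 2*(-10*I*√10) - 2756 = -20*I*√10 - 2756 = -2756 - 20*I*√10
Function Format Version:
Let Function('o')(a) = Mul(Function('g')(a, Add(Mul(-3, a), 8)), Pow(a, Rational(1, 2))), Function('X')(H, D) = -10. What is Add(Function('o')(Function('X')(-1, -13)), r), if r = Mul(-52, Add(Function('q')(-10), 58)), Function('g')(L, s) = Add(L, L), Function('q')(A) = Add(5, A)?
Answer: Add(-2756, Mul(-20, I, Pow(10, Rational(1, 2)))) ≈ Add(-2756.0, Mul(-63.246, I))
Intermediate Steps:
Function('g')(L, s) = Mul(2, L)
Function('o')(a) = Mul(2, Pow(a, Rational(3, 2))) (Function('o')(a) = Mul(Mul(2, a), Pow(a, Rational(1, 2))) = Mul(2, Pow(a, Rational(3, 2))))
r = -2756 (r = Mul(-52, Add(Add(5, -10), 58)) = Mul(-52, Add(-5, 58)) = Mul(-52, 53) = -2756)
Add(Function('o')(Function('X')(-1, -13)), r) = Add(Mul(2, Pow(-10, Rational(3, 2))), -2756) = Add(Mul(2, Mul(-10, I, Pow(10, Rational(1, 2)))), -2756) = Add(Mul(-20, I, Pow(10, Rational(1, 2))), -2756) = Add(-2756, Mul(-20, I, Pow(10, Rational(1, 2))))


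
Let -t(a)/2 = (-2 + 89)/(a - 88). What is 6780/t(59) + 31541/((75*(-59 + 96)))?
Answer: 3167291/2775 ≈ 1141.4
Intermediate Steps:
t(a) = -174/(-88 + a) (t(a) = -2*(-2 + 89)/(a - 88) = -174/(-88 + a))
6780/t(59) + 31541/((75*(-59 + 96))) = 6780/((-174/(-88 + 59))) + 31541/((75*(-59 + 96))) = 6780/((-174/(-29))) + 31541/((75*37)) = 6780/((-174*(-1/29))) + 31541/2775 = 6780/6 + 31541*(1/2775) = 6780*(1/6) + 31541/2775 = 1130 + 31541/2775 = 3167291/2775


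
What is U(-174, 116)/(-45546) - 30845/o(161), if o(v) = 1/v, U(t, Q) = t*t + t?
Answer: -37697252612/7591 ≈ -4.9660e+6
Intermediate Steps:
U(t, Q) = t + t² (U(t, Q) = t² + t = t + t²)
U(-174, 116)/(-45546) - 30845/o(161) = -174*(1 - 174)/(-45546) - 30845/(1/161) = -174*(-173)*(-1/45546) - 30845/1/161 = 30102*(-1/45546) - 30845*161 = -5017/7591 - 4966045 = -37697252612/7591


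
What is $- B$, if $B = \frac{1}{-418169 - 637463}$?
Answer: $\frac{1}{1055632} \approx 9.473 \cdot 10^{-7}$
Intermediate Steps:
$B = - \frac{1}{1055632}$ ($B = \frac{1}{-1055632} = - \frac{1}{1055632} \approx -9.473 \cdot 10^{-7}$)
$- B = \left(-1\right) \left(- \frac{1}{1055632}\right) = \frac{1}{1055632}$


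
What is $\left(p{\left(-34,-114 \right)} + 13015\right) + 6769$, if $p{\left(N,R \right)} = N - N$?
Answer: $19784$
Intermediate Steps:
$p{\left(N,R \right)} = 0$
$\left(p{\left(-34,-114 \right)} + 13015\right) + 6769 = \left(0 + 13015\right) + 6769 = 13015 + 6769 = 19784$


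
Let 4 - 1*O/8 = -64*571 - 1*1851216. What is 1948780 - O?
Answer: -13153332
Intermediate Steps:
O = 15102112 (O = 32 - 8*(-64*571 - 1*1851216) = 32 - 8*(-36544 - 1851216) = 32 - 8*(-1887760) = 32 + 15102080 = 15102112)
1948780 - O = 1948780 - 1*15102112 = 1948780 - 15102112 = -13153332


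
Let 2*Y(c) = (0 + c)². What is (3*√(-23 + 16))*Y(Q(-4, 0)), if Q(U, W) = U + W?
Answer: 24*I*√7 ≈ 63.498*I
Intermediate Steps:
Y(c) = c²/2 (Y(c) = (0 + c)²/2 = c²/2)
(3*√(-23 + 16))*Y(Q(-4, 0)) = (3*√(-23 + 16))*((-4 + 0)²/2) = (3*√(-7))*((½)*(-4)²) = (3*(I*√7))*((½)*16) = (3*I*√7)*8 = 24*I*√7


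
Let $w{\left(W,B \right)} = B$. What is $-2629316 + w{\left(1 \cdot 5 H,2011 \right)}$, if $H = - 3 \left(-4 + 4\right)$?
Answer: $-2627305$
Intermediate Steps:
$H = 0$ ($H = \left(-3\right) 0 = 0$)
$-2629316 + w{\left(1 \cdot 5 H,2011 \right)} = -2629316 + 2011 = -2627305$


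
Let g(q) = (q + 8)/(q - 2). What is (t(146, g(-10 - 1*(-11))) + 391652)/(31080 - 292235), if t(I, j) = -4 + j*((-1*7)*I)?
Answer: -400846/261155 ≈ -1.5349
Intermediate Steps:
g(q) = (8 + q)/(-2 + q)
t(I, j) = -4 - 7*I*j (t(I, j) = -4 + j*(-7*I) = -4 - 7*I*j)
(t(146, g(-10 - 1*(-11))) + 391652)/(31080 - 292235) = ((-4 - 7*146*(8 + (-10 - 1*(-11)))/(-2 + (-10 - 1*(-11)))) + 391652)/(31080 - 292235) = ((-4 - 7*146*(8 + (-10 + 11))/(-2 + (-10 + 11))) + 391652)/(-261155) = ((-4 - 7*146*(8 + 1)/(-2 + 1)) + 391652)*(-1/261155) = ((-4 - 7*146*9/(-1)) + 391652)*(-1/261155) = ((-4 - 7*146*(-1*9)) + 391652)*(-1/261155) = ((-4 - 7*146*(-9)) + 391652)*(-1/261155) = ((-4 + 9198) + 391652)*(-1/261155) = (9194 + 391652)*(-1/261155) = 400846*(-1/261155) = -400846/261155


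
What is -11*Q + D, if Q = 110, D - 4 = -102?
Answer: -1308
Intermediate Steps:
D = -98 (D = 4 - 102 = -98)
-11*Q + D = -11*110 - 98 = -1210 - 98 = -1308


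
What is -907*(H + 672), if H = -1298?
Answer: 567782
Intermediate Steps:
-907*(H + 672) = -907*(-1298 + 672) = -907*(-626) = 567782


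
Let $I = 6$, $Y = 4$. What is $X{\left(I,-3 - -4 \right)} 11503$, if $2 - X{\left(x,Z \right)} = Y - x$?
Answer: $46012$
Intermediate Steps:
$X{\left(x,Z \right)} = -2 + x$ ($X{\left(x,Z \right)} = 2 - \left(4 - x\right) = 2 + \left(-4 + x\right) = -2 + x$)
$X{\left(I,-3 - -4 \right)} 11503 = \left(-2 + 6\right) 11503 = 4 \cdot 11503 = 46012$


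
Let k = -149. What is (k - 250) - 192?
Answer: -591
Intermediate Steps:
(k - 250) - 192 = (-149 - 250) - 192 = -399 - 192 = -591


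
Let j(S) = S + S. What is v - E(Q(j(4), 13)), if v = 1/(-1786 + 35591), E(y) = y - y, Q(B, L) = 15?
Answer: 1/33805 ≈ 2.9581e-5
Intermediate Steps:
j(S) = 2*S
E(y) = 0
v = 1/33805 ≈ 2.9581e-5
v - E(Q(j(4), 13)) = 1/33805 - 1*0 = 1/33805 + 0 = 1/33805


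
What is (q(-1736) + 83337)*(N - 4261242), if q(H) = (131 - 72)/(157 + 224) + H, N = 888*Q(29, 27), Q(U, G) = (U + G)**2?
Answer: -15301211906320/127 ≈ -1.2048e+11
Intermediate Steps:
Q(U, G) = (G + U)**2
N = 2784768 (N = 888*(27 + 29)**2 = 888*56**2 = 888*3136 = 2784768)
q(H) = 59/381 + H
(q(-1736) + 83337)*(N - 4261242) = ((59/381 - 1736) + 83337)*(2784768 - 4261242) = (-661357/381 + 83337)*(-1476474) = (31090040/381)*(-1476474) = -15301211906320/127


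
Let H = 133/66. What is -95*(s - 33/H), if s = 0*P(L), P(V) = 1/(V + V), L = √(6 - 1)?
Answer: 10890/7 ≈ 1555.7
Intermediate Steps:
H = 133/66 (H = 133*(1/66) = 133/66 ≈ 2.0152)
L = √5 ≈ 2.2361
P(V) = 1/(2*V)
s = 0 (s = 0*(1/(2*(√5))) = 0*((√5/5)/2) = 0*(√5/10) = 0)
-95*(s - 33/H) = -95*(0 - 33/133/66) = -95*(0 - 33*66/133) = -95*(0 - 2178/133) = -95*(-2178/133) = 10890/7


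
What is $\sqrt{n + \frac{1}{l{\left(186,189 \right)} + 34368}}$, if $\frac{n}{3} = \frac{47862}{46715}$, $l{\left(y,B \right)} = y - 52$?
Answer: $\frac{\sqrt{7984745664898444910}}{1611760930} \approx 1.7532$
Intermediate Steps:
$l{\left(y,B \right)} = -52 + y$
$n = \frac{143586}{46715}$ ($n = 3 \cdot \frac{47862}{46715} = \frac{143586}{46715} \approx 3.0737$)
$\sqrt{n + \frac{1}{l{\left(186,189 \right)} + 34368}} = \sqrt{\frac{143586}{46715} + \frac{1}{\left(-52 + 186\right) + 34368}} = \sqrt{\frac{143586}{46715} + \frac{1}{134 + 34368}} = \sqrt{\frac{143586}{46715} + \frac{1}{34502}} = \sqrt{\frac{4954050887}{1611760930}} = \frac{\sqrt{7984745664898444910}}{1611760930}$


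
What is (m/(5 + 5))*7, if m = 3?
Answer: 21/10 ≈ 2.1000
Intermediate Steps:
(m/(5 + 5))*7 = (3/(5 + 5))*7 = (3/10)*7 = 21/10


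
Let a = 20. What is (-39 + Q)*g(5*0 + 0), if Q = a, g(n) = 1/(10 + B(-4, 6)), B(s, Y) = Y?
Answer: -19/16 ≈ -1.1875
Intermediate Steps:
g(n) = 1/16 (g(n) = 1/(10 + 6) = 1/16)
Q = 20
(-39 + Q)*g(5*0 + 0) = (-39 + 20)*(1/16) = -19*1/16 = -19/16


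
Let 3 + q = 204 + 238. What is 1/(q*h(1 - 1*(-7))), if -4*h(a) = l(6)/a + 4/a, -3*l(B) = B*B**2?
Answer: 8/7463 ≈ 0.0010720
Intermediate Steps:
l(B) = -B**3/3 (l(B) = -B*B**2/3 = -B**3/3)
h(a) = 17/a (h(a) = -((-1/3*6**3)/a + 4/a)/4 = -((-1/3*216)/a + 4/a)/4 = -(-72/a + 4/a)/4 = -(-17)/a = 17/a)
q = 439 (q = -3 + (204 + 238) = -3 + 442 = 439)
1/(q*h(1 - 1*(-7))) = 1/(439*(17/(1 - 1*(-7)))) = 1/(439*(17/(1 + 7))) = 1/(439*(17/8)) = 1/(7463/8) = 8/7463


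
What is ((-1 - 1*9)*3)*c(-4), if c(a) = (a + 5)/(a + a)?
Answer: 15/4 ≈ 3.7500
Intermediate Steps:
c(a) = (5 + a)/(2*a) (c(a) = (5 + a)/((2*a)) = (5 + a)*(1/(2*a)) = (5 + a)/(2*a))
((-1 - 1*9)*3)*c(-4) = ((-1 - 1*9)*3)*((½)*(5 - 4)/(-4)) = ((-1 - 9)*3)*((½)*(-¼)*1) = -10*3*(-⅛) = -30*(-⅛) = 15/4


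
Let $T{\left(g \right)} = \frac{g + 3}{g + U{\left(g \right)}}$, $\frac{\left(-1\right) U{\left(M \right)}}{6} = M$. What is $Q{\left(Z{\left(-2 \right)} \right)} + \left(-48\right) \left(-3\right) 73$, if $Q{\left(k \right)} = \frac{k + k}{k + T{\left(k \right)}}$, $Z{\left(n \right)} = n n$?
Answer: $\frac{767536}{73} \approx 10514.0$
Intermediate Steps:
$U{\left(M \right)} = - 6 M$
$Z{\left(n \right)} = n^{2}$
$T{\left(g \right)} = - \frac{3 + g}{5 g}$ ($T{\left(g \right)} = \frac{g + 3}{g - 6 g} = \frac{3 + g}{\left(-5\right) g} = \left(3 + g\right) \left(- \frac{1}{5 g}\right) = - \frac{3 + g}{5 g}$)
$Q{\left(k \right)} = \frac{2 k}{k + \frac{-3 - k}{5 k}}$ ($Q{\left(k \right)} = \frac{k + k}{k + \frac{-3 - k}{5 k}} = \frac{2 k}{k + \frac{-3 - k}{5 k}}$)
$Q{\left(Z{\left(-2 \right)} \right)} + \left(-48\right) \left(-3\right) 73 = \frac{10 \left(\left(-2\right)^{2}\right)^{2}}{-3 - \left(-2\right)^{2} + 5 \left(\left(-2\right)^{2}\right)^{2}} + \left(-48\right) \left(-3\right) 73 = \frac{10 \cdot 4^{2}}{-3 - 4 + 5 \cdot 4^{2}} + 144 \cdot 73 = 10 \cdot 16 \frac{1}{-3 - 4 + 5 \cdot 16} + 10512 = 10 \cdot 16 \frac{1}{-3 - 4 + 80} + 10512 = 10 \cdot 16 \cdot \frac{1}{73} + 10512 = \frac{160}{73} + 10512 = \frac{767536}{73}$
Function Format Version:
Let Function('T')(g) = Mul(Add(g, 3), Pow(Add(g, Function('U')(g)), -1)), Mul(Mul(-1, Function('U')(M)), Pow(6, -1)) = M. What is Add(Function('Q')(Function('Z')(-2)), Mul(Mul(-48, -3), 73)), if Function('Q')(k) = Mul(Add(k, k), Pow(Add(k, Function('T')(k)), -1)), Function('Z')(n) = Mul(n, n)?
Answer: Rational(767536, 73) ≈ 10514.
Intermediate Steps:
Function('U')(M) = Mul(-6, M)
Function('Z')(n) = Pow(n, 2)
Function('T')(g) = Mul(Rational(-1, 5), Pow(g, -1), Add(3, g)) (Function('T')(g) = Mul(Add(g, 3), Pow(Add(g, Mul(-6, g)), -1)) = Mul(Add(3, g), Pow(Mul(-5, g), -1)) = Mul(Add(3, g), Mul(Rational(-1, 5), Pow(g, -1))) = Mul(Rational(-1, 5), Pow(g, -1), Add(3, g)))
Function('Q')(k) = Mul(2, k, Pow(Add(k, Mul(Rational(1, 5), Pow(k, -1), Add(-3, Mul(-1, k)))), -1)) (Function('Q')(k) = Mul(Add(k, k), Pow(Add(k, Mul(Rational(1, 5), Pow(k, -1), Add(-3, Mul(-1, k)))), -1)) = Mul(Mul(2, k), Pow(Add(k, Mul(Rational(1, 5), Pow(k, -1), Add(-3, Mul(-1, k)))), -1)) = Mul(2, k, Pow(Add(k, Mul(Rational(1, 5), Pow(k, -1), Add(-3, Mul(-1, k)))), -1)))
Add(Function('Q')(Function('Z')(-2)), Mul(Mul(-48, -3), 73)) = Add(Mul(10, Pow(Pow(-2, 2), 2), Pow(Add(-3, Mul(-1, Pow(-2, 2)), Mul(5, Pow(Pow(-2, 2), 2))), -1)), Mul(Mul(-48, -3), 73)) = Add(Mul(10, Pow(4, 2), Pow(Add(-3, Mul(-1, 4), Mul(5, Pow(4, 2))), -1)), Mul(144, 73)) = Add(Mul(10, 16, Pow(Add(-3, -4, Mul(5, 16)), -1)), 10512) = Add(Mul(10, 16, Pow(Add(-3, -4, 80), -1)), 10512) = Add(Mul(10, 16, Pow(73, -1)), 10512) = Add(Mul(10, 16, Rational(1, 73)), 10512) = Add(Rational(160, 73), 10512) = Rational(767536, 73)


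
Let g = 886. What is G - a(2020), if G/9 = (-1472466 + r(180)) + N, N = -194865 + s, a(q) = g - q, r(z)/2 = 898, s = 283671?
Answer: -12435642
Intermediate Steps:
r(z) = 1796 (r(z) = 2*898 = 1796)
a(q) = 886 - q
N = 88806 (N = -194865 + 283671 = 88806)
G = -12436776 (G = 9*((-1472466 + 1796) + 88806) = 9*(-1470670 + 88806) = 9*(-1381864) = -12436776)
G - a(2020) = -12436776 - (886 - 1*2020) = -12436776 - (886 - 2020) = -12436776 - 1*(-1134) = -12436776 + 1134 = -12435642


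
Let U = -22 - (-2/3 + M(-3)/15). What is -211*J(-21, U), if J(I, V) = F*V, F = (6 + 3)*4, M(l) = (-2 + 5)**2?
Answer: 833028/5 ≈ 1.6661e+5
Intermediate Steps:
M(l) = 9 (M(l) = 3**2 = 9)
F = 36 (F = 9*4 = 36)
U = -329/15 (U = -22 - (-2/3 + 9/15) = -22 - (-2*1/3 + 9*(1/15)) = -22 - (-2/3 + 3/5) = -22 - 1*(-1/15) = -22 + 1/15 = -329/15 ≈ -21.933)
J(I, V) = 36*V
-211*J(-21, U) = -7596*(-329)/15 = -211*(-3948/5) = 833028/5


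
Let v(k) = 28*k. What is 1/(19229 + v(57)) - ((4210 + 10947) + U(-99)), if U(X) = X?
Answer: -313582849/20825 ≈ -15058.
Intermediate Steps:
1/(19229 + v(57)) - ((4210 + 10947) + U(-99)) = 1/(19229 + 28*57) - ((4210 + 10947) - 99) = 1/(19229 + 1596) - (15157 - 99) = 1/20825 - 1*15058 = 1/20825 - 15058 = -313582849/20825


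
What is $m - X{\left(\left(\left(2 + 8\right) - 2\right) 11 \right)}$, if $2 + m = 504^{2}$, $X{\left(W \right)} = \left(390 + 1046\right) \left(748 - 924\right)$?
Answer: $506750$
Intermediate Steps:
$X{\left(W \right)} = -252736$ ($X{\left(W \right)} = 1436 \left(-176\right) = -252736$)
$m = 254014$ ($m = -2 + 504^{2} = -2 + 254016 = 254014$)
$m - X{\left(\left(\left(2 + 8\right) - 2\right) 11 \right)} = 254014 - -252736 = 254014 + 252736 = 506750$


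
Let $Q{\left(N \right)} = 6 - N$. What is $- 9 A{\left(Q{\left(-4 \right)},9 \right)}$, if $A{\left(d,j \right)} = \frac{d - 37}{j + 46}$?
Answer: $\frac{243}{55} \approx 4.4182$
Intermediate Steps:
$A{\left(d,j \right)} = \frac{-37 + d}{46 + j}$
$- 9 A{\left(Q{\left(-4 \right)},9 \right)} = - 9 \frac{-37 + \left(6 - -4\right)}{46 + 9} = - 9 \frac{-37 + \left(6 + 4\right)}{55} = - 9 \frac{-37 + 10}{55} = - 9 \cdot \frac{1}{55} \left(-27\right) = \left(-9\right) \left(- \frac{27}{55}\right) = \frac{243}{55}$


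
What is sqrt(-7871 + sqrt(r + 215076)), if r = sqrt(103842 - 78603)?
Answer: sqrt(-7871 + sqrt(215076 + sqrt(25239))) ≈ 86.064*I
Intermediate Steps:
r = sqrt(25239) ≈ 158.87
sqrt(-7871 + sqrt(r + 215076)) = sqrt(-7871 + sqrt(sqrt(25239) + 215076)) = sqrt(-7871 + sqrt(215076 + sqrt(25239)))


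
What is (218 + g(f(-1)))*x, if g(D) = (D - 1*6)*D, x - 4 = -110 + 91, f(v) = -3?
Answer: -3675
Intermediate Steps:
x = -15 (x = 4 + (-110 + 91) = 4 - 19 = -15)
g(D) = D*(-6 + D) (g(D) = (D - 6)*D = (-6 + D)*D = D*(-6 + D))
(218 + g(f(-1)))*x = (218 - 3*(-6 - 3))*(-15) = (218 - 3*(-9))*(-15) = (218 + 27)*(-15) = 245*(-15) = -3675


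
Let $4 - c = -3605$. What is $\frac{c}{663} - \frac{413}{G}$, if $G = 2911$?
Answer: $\frac{3410660}{643331} \approx 5.3016$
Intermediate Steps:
$c = 3609$ ($c = 4 - -3605 = 4 + 3605 = 3609$)
$\frac{c}{663} - \frac{413}{G} = \frac{3609}{663} - \frac{413}{2911} = 3609 \cdot \frac{1}{663} - \frac{413}{2911} = \frac{1203}{221} - \frac{413}{2911} = \frac{3410660}{643331}$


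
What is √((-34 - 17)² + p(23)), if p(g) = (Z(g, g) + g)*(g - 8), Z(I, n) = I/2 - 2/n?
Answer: √6595986/46 ≈ 55.832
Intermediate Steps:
Z(I, n) = I/2 - 2/n (Z(I, n) = I*(½) - 2/n = I/2 - 2/n)
p(g) = (-8 + g)*(-2/g + 3*g/2) (p(g) = ((g/2 - 2/g) + g)*(g - 8) = (-2/g + 3*g/2)*(-8 + g) = (-8 + g)*(-2/g + 3*g/2))
√((-34 - 17)² + p(23)) = √((-34 - 17)² + (-2 - 12*23 + 16/23 + (3/2)*23²)) = √((-51)² + (-2 - 276 + 16*(1/23) + (3/2)*529)) = √(2601 + (-2 - 276 + 16/23 + 1587/2)) = √(2601 + 23745/46) = √(143391/46) = √6595986/46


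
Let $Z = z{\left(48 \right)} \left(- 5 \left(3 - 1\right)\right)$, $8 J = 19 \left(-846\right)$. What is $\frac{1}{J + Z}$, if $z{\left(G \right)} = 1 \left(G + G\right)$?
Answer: $- \frac{4}{11877} \approx -0.00033679$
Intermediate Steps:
$z{\left(G \right)} = 2 G$ ($z{\left(G \right)} = 1 \cdot 2 G = 2 G$)
$J = - \frac{8037}{4}$ ($J = \frac{19 \left(-846\right)}{8} = \frac{1}{8} \left(-16074\right) = - \frac{8037}{4} \approx -2009.3$)
$Z = -960$ ($Z = 2 \cdot 48 \left(- 5 \left(3 - 1\right)\right) = 96 \left(\left(-5\right) 2\right) = 96 \left(-10\right) = -960$)
$\frac{1}{J + Z} = \frac{1}{- \frac{8037}{4} - 960} = \frac{1}{- \frac{11877}{4}} = - \frac{4}{11877}$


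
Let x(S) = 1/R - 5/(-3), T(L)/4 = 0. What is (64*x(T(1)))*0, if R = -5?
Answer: 0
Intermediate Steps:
T(L) = 0 (T(L) = 4*0 = 0)
x(S) = 22/15 (x(S) = 1/(-5) - 5/(-3) = 1*(-⅕) - 5*(-⅓) = -⅕ + 5/3 = 22/15)
(64*x(T(1)))*0 = (64*(22/15))*0 = (1408/15)*0 = 0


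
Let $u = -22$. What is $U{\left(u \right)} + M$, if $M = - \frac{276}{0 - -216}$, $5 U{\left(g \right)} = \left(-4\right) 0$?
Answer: $- \frac{23}{18} \approx -1.2778$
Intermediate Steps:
$U{\left(g \right)} = 0$ ($U{\left(g \right)} = \frac{\left(-4\right) 0}{5} = \frac{1}{5} \cdot 0 = 0$)
$M = - \frac{23}{18}$ ($M = - \frac{276}{0 + 216} = - \frac{276}{216} = \left(-276\right) \frac{1}{216} = - \frac{23}{18} \approx -1.2778$)
$U{\left(u \right)} + M = 0 - \frac{23}{18} = - \frac{23}{18}$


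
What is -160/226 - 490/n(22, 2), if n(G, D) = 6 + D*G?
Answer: -5937/565 ≈ -10.508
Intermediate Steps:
-160/226 - 490/n(22, 2) = -160/226 - 490/(6 + 2*22) = -160*1/226 - 490/(6 + 44) = -80/113 - 490/50 = -80/113 - 490*1/50 = -80/113 - 49/5 = -5937/565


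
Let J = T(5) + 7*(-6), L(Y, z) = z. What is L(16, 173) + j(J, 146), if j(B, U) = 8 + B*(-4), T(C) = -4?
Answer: 365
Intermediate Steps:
J = -46 (J = -4 + 7*(-6) = -4 - 42 = -46)
j(B, U) = 8 - 4*B
L(16, 173) + j(J, 146) = 173 + (8 - 4*(-46)) = 173 + (8 + 184) = 173 + 192 = 365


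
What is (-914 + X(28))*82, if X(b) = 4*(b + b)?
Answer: -56580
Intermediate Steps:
X(b) = 8*b (X(b) = 4*(2*b) = 8*b)
(-914 + X(28))*82 = (-914 + 8*28)*82 = (-914 + 224)*82 = -690*82 = -56580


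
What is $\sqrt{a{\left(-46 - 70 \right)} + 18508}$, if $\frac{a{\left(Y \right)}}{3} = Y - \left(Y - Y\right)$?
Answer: $4 \sqrt{1135} \approx 134.76$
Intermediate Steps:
$a{\left(Y \right)} = 3 Y$ ($a{\left(Y \right)} = 3 \left(Y - \left(Y - Y\right)\right) = 3 \left(Y - 0\right) = 3 \left(Y + 0\right) = 3 Y$)
$\sqrt{a{\left(-46 - 70 \right)} + 18508} = \sqrt{3 \left(-46 - 70\right) + 18508} = \sqrt{3 \left(-116\right) + 18508} = \sqrt{-348 + 18508} = \sqrt{18160} = 4 \sqrt{1135}$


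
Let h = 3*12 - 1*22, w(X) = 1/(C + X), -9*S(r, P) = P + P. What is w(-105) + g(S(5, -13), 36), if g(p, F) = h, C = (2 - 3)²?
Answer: 1455/104 ≈ 13.990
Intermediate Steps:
S(r, P) = -2*P/9 (S(r, P) = -(P + P)/9 = -2*P/9)
C = 1 (C = (-1)² = 1)
w(X) = 1/(1 + X)
h = 14 (h = 36 - 22 = 14)
g(p, F) = 14
w(-105) + g(S(5, -13), 36) = 1/(1 - 105) + 14 = 1/(-104) + 14 = -1/104 + 14 = 1455/104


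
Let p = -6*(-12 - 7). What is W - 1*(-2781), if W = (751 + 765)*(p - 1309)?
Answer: -1808839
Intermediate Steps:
p = 114 (p = -6*(-19) = 114)
W = -1811620 (W = (751 + 765)*(114 - 1309) = 1516*(-1195) = -1811620)
W - 1*(-2781) = -1811620 - 1*(-2781) = -1811620 + 2781 = -1808839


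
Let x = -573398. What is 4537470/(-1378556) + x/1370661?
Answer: -3504897210479/944766472758 ≈ -3.7098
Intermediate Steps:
4537470/(-1378556) + x/1370661 = 4537470/(-1378556) - 573398/1370661 = 4537470*(-1/1378556) - 573398*1/1370661 = -2268735/689278 - 573398/1370661 = -3504897210479/944766472758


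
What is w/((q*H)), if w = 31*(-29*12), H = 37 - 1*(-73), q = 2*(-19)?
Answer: 2697/1045 ≈ 2.5809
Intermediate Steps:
q = -38
H = 110 (H = 37 + 73 = 110)
w = -10788 (w = 31*(-348) = -10788)
w/((q*H)) = -10788/((-38*110)) = -10788/(-4180) = -10788*(-1/4180) = 2697/1045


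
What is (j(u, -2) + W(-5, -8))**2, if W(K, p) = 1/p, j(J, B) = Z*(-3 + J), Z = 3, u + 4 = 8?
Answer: 529/64 ≈ 8.2656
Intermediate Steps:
u = 4 (u = -4 + 8 = 4)
j(J, B) = -9 + 3*J (j(J, B) = 3*(-3 + J) = -9 + 3*J)
(j(u, -2) + W(-5, -8))**2 = ((-9 + 3*4) + 1/(-8))**2 = ((-9 + 12) - 1/8)**2 = (3 - 1/8)**2 = (23/8)**2 = 529/64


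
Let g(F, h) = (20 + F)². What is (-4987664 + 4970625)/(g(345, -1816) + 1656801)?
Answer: -17039/1790026 ≈ -0.0095189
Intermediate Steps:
(-4987664 + 4970625)/(g(345, -1816) + 1656801) = (-4987664 + 4970625)/((20 + 345)² + 1656801) = -17039/(365² + 1656801) = -17039/(133225 + 1656801) = -17039/1790026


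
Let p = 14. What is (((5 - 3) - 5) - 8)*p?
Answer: -154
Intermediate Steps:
(((5 - 3) - 5) - 8)*p = (((5 - 3) - 5) - 8)*14 = ((2 - 5) - 8)*14 = (-3 - 8)*14 = -11*14 = -154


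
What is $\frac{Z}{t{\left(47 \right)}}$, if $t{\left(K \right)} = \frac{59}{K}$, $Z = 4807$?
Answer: $\frac{225929}{59} \approx 3829.3$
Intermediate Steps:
$\frac{Z}{t{\left(47 \right)}} = \frac{4807}{59 \cdot \frac{1}{47}} = \frac{4807}{\frac{59}{47}} = 4807 \cdot \frac{47}{59} = \frac{225929}{59}$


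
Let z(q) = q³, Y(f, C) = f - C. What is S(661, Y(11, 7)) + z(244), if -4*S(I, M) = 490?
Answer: 29053323/2 ≈ 1.4527e+7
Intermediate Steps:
S(I, M) = -245/2 (S(I, M) = -¼*490 = -245/2)
S(661, Y(11, 7)) + z(244) = -245/2 + 244³ = -245/2 + 14526784 = 29053323/2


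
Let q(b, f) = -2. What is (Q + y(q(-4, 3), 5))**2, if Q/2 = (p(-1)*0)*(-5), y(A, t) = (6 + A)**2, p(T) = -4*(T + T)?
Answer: 256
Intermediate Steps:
p(T) = -8*T
Q = 0 (Q = 2*((-8*(-1)*0)*(-5)) = 2*((8*0)*(-5)) = 2*(0*(-5)) = 2*0 = 0)
(Q + y(q(-4, 3), 5))**2 = (0 + (6 - 2)**2)**2 = (0 + 4**2)**2 = (0 + 16)**2 = 16**2 = 256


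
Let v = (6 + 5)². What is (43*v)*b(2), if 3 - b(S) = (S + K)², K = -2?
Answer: 15609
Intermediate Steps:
v = 121 (v = 11² = 121)
b(S) = 3 - (-2 + S)² (b(S) = 3 - (S - 2)² = 3 - (-2 + S)²)
(43*v)*b(2) = (43*121)*(3 - (-2 + 2)²) = 5203*(3 - 1*0²) = 5203*(3 - 1*0) = 5203*(3 + 0) = 5203*3 = 15609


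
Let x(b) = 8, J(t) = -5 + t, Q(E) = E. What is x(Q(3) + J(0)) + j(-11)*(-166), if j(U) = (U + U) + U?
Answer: 5486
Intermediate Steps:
j(U) = 3*U (j(U) = 2*U + U = 3*U)
x(Q(3) + J(0)) + j(-11)*(-166) = 8 + (3*(-11))*(-166) = 8 - 33*(-166) = 8 + 5478 = 5486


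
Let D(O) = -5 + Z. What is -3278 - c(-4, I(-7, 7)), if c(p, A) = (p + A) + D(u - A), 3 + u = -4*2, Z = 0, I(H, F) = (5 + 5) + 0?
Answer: -3279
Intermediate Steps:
I(H, F) = 10 (I(H, F) = 10 + 0 = 10)
u = -11 (u = -3 - 4*2 = -3 - 8 = -11)
D(O) = -5 (D(O) = -5 + 0 = -5)
c(p, A) = -5 + A + p (c(p, A) = (p + A) - 5 = (A + p) - 5 = -5 + A + p)
-3278 - c(-4, I(-7, 7)) = -3278 - (-5 + 10 - 4) = -3278 - 1*1 = -3278 - 1 = -3279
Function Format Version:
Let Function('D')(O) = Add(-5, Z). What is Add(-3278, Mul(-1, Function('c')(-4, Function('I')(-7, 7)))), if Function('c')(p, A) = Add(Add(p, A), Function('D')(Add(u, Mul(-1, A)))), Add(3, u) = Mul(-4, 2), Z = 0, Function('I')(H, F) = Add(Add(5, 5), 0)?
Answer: -3279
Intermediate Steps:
Function('I')(H, F) = 10 (Function('I')(H, F) = Add(10, 0) = 10)
u = -11 (u = Add(-3, Mul(-4, 2)) = Add(-3, -8) = -11)
Function('D')(O) = -5 (Function('D')(O) = Add(-5, 0) = -5)
Function('c')(p, A) = Add(-5, A, p) (Function('c')(p, A) = Add(Add(p, A), -5) = Add(Add(A, p), -5) = Add(-5, A, p))
Add(-3278, Mul(-1, Function('c')(-4, Function('I')(-7, 7)))) = Add(-3278, Mul(-1, Add(-5, 10, -4))) = Add(-3278, Mul(-1, 1)) = Add(-3278, -1) = -3279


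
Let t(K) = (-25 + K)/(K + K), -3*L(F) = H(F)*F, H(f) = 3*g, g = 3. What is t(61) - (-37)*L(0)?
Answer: 18/61 ≈ 0.29508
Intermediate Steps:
H(f) = 9 (H(f) = 3*3 = 9)
L(F) = -3*F
t(K) = (-25 + K)/(2*K) (t(K) = (-25 + K)/((2*K)) = (-25 + K)*(1/(2*K)) = (-25 + K)/(2*K))
t(61) - (-37)*L(0) = (½)*(-25 + 61)/61 - (-37)*(-3*0) = (½)*(1/61)*36 - (-37)*0 = 18/61 - 1*0 = 18/61 + 0 = 18/61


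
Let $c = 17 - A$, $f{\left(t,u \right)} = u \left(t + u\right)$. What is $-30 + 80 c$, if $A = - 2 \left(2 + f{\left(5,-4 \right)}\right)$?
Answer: $1010$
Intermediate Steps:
$A = 4$ ($A = - 2 \left(2 - 4 \left(5 - 4\right)\right) = - 2 \left(2 - 4\right) = \left(-2\right) \left(-2\right) = 4$)
$c = 13$ ($c = 17 - 4 = 13$)
$-30 + 80 c = -30 + 80 \cdot 13 = -30 + 1040 = 1010$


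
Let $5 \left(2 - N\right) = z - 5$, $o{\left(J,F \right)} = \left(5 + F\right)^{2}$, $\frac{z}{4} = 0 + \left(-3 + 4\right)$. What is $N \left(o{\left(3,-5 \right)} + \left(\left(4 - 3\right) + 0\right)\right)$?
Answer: $\frac{11}{5} \approx 2.2$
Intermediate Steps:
$z = 4$ ($z = 4 \left(0 + \left(-3 + 4\right)\right) = 4 \left(0 + 1\right) = 4 \cdot 1 = 4$)
$N = \frac{11}{5}$ ($N = 2 - \frac{4 - 5}{5} = 2 - - \frac{1}{5} = 2 + \frac{1}{5} = \frac{11}{5} \approx 2.2$)
$N \left(o{\left(3,-5 \right)} + \left(\left(4 - 3\right) + 0\right)\right) = \frac{11 \left(\left(5 - 5\right)^{2} + \left(\left(4 - 3\right) + 0\right)\right)}{5} = \frac{11 \left(0^{2} + \left(1 + 0\right)\right)}{5} = \frac{11 \left(0 + 1\right)}{5} = \frac{11}{5} \cdot 1 = \frac{11}{5}$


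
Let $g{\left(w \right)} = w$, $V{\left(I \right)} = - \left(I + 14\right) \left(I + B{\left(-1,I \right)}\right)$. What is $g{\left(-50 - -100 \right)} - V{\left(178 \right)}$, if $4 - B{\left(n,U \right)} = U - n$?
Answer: $626$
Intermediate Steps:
$B{\left(n,U \right)} = 4 + n - U$ ($B{\left(n,U \right)} = 4 - \left(U - n\right) = 4 + n - U$)
$V{\left(I \right)} = -42 - 3 I$ ($V{\left(I \right)} = - \left(I + 14\right) \left(I - \left(-3 + I\right)\right) = - \left(14 + I\right) \left(I - \left(-3 + I\right)\right) = - \left(14 + I\right) 3 = - (42 + 3 I) = -42 - 3 I$)
$g{\left(-50 - -100 \right)} - V{\left(178 \right)} = \left(-50 - -100\right) - \left(-42 - 534\right) = \left(-50 + 100\right) - \left(-42 - 534\right) = 50 - -576 = 50 + 576 = 626$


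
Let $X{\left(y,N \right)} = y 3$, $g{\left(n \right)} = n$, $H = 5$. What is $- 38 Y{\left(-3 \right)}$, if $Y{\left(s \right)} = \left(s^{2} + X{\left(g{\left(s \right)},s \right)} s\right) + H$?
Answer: $-1558$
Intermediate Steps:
$X{\left(y,N \right)} = 3 y$
$Y{\left(s \right)} = 5 + 4 s^{2}$ ($Y{\left(s \right)} = \left(s^{2} + 3 s s\right) + 5 = \left(s^{2} + 3 s^{2}\right) + 5 = 4 s^{2} + 5 = 5 + 4 s^{2}$)
$- 38 Y{\left(-3 \right)} = - 38 \left(5 + 4 \left(-3\right)^{2}\right) = - 38 \left(5 + 4 \cdot 9\right) = - 38 \left(5 + 36\right) = \left(-38\right) 41 = -1558$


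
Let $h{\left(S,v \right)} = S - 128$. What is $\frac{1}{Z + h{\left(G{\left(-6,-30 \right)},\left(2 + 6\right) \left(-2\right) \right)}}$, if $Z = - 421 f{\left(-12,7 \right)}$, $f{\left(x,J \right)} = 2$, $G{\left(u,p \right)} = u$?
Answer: $- \frac{1}{976} \approx -0.0010246$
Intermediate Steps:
$h{\left(S,v \right)} = -128 + S$
$Z = -842$ ($Z = \left(-421\right) 2 = -842$)
$\frac{1}{Z + h{\left(G{\left(-6,-30 \right)},\left(2 + 6\right) \left(-2\right) \right)}} = \frac{1}{-842 - 134} = \frac{1}{-976} = - \frac{1}{976}$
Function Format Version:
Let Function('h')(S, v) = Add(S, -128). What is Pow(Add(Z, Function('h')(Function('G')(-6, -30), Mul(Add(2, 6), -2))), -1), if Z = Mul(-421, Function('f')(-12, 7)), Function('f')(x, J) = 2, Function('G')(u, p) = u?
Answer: Rational(-1, 976) ≈ -0.0010246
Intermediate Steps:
Function('h')(S, v) = Add(-128, S)
Z = -842 (Z = Mul(-421, 2) = -842)
Pow(Add(Z, Function('h')(Function('G')(-6, -30), Mul(Add(2, 6), -2))), -1) = Pow(Add(-842, Add(-128, -6)), -1) = Pow(Add(-842, -134), -1) = Pow(-976, -1) = Rational(-1, 976)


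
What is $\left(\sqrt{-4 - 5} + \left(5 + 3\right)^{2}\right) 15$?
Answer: $960 + 45 i \approx 960.0 + 45.0 i$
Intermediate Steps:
$\left(\sqrt{-4 - 5} + \left(5 + 3\right)^{2}\right) 15 = \left(\sqrt{-9} + 8^{2}\right) 15 = \left(3 i + 64\right) 15 = \left(64 + 3 i\right) 15 = 960 + 45 i$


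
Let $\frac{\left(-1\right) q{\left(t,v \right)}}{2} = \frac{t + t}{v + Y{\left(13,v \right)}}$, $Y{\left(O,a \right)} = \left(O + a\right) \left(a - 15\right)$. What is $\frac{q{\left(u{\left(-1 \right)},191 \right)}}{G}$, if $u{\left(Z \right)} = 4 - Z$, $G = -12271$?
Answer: $\frac{4}{88584349} \approx 4.5155 \cdot 10^{-8}$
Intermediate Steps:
$Y{\left(O,a \right)} = \left(-15 + a\right) \left(O + a\right)$ ($Y{\left(O,a \right)} = \left(O + a\right) \left(-15 + a\right) = \left(-15 + a\right) \left(O + a\right)$)
$q{\left(t,v \right)} = - \frac{4 t}{-195 + v^{2} - v}$ ($q{\left(t,v \right)} = - 2 \frac{t + t}{v + \left(v^{2} - 195 - 15 v + 13 v\right)} = - 2 \frac{2 t}{v + \left(v^{2} - 195 - 15 v + 13 v\right)} = - 2 \frac{2 t}{v - \left(195 - v^{2} + 2 v\right)} = - 2 \frac{2 t}{-195 + v^{2} - v} = - \frac{4 t}{-195 + v^{2} - v}$)
$\frac{q{\left(u{\left(-1 \right)},191 \right)}}{G} = \frac{4 \left(4 - -1\right) \frac{1}{195 + 191 - 191^{2}}}{-12271} = \frac{4 \left(4 + 1\right)}{195 + 191 - 36481} \left(- \frac{1}{12271}\right) = 4 \cdot 5 \frac{1}{195 + 191 - 36481} \left(- \frac{1}{12271}\right) = 4 \cdot 5 \frac{1}{-36095} \left(- \frac{1}{12271}\right) = 4 \cdot 5 \left(- \frac{1}{36095}\right) \left(- \frac{1}{12271}\right) = \left(- \frac{4}{7219}\right) \left(- \frac{1}{12271}\right) = \frac{4}{88584349}$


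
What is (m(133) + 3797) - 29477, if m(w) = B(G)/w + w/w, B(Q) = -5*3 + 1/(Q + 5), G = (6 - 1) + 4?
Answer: -2516553/98 ≈ -25679.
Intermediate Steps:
G = 9 (G = 5 + 4 = 9)
B(Q) = -15 + 1/(5 + Q)
m(w) = 1 - 209/(14*w) (m(w) = ((-74 - 15*9)/(5 + 9))/w + w/w = ((-74 - 135)/14)/w + 1 = ((1/14)*(-209))/w + 1 = -209/(14*w) + 1 = 1 - 209/(14*w))
(m(133) + 3797) - 29477 = ((-209/14 + 133)/133 + 3797) - 29477 = ((1/133)*(1653/14) + 3797) - 29477 = (87/98 + 3797) - 29477 = 372193/98 - 29477 = -2516553/98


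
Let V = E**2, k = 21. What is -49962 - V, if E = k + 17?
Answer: -51406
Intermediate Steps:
E = 38 (E = 21 + 17 = 38)
V = 1444 (V = 38**2 = 1444)
-49962 - V = -49962 - 1*1444 = -49962 - 1444 = -51406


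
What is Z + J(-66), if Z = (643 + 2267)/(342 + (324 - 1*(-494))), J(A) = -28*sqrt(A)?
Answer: 291/116 - 28*I*sqrt(66) ≈ 2.5086 - 227.47*I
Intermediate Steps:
Z = 291/116 (Z = 2910/(342 + (324 + 494)) = 2910/(342 + 818) = 2910/1160 = 2910*(1/1160) = 291/116 ≈ 2.5086)
Z + J(-66) = 291/116 - 28*I*sqrt(66)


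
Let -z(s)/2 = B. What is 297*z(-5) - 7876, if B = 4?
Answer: -10252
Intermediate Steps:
z(s) = -8 (z(s) = -2*4 = -8)
297*z(-5) - 7876 = 297*(-8) - 7876 = -2376 - 7876 = -10252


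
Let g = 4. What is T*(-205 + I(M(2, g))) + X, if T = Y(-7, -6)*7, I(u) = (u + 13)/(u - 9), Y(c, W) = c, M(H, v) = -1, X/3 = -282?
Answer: 46289/5 ≈ 9257.8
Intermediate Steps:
X = -846 (X = 3*(-282) = -846)
I(u) = (13 + u)/(-9 + u)
T = -49 (T = -7*7 = -49)
T*(-205 + I(M(2, g))) + X = -49*(-205 + (13 - 1)/(-9 - 1)) - 846 = -49*(-205 + 12/(-10)) - 846 = -49*(-205 - ⅒*12) - 846 = -49*(-205 - 6/5) - 846 = -49*(-1031/5) - 846 = 50519/5 - 846 = 46289/5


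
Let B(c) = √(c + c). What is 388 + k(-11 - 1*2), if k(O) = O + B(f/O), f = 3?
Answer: 375 + I*√78/13 ≈ 375.0 + 0.67937*I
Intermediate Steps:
B(c) = √2*√c (B(c) = √(2*c) = √2*√c)
k(O) = O + √6*√(1/O) (k(O) = O + √2*√(3/O) = O + √2*(√3*√(1/O)) = O + √6*√(1/O))
388 + k(-11 - 1*2) = 388 + ((-11 - 1*2) + √6*√(1/(-11 - 1*2))) = 388 + ((-11 - 2) + √6*√(1/(-11 - 2))) = 388 + (-13 + √6*√(1/(-13))) = 388 + (-13 + √6*√(-1/13)) = 388 + (-13 + √6*(I*√13/13)) = 388 + (-13 + I*√78/13) = 375 + I*√78/13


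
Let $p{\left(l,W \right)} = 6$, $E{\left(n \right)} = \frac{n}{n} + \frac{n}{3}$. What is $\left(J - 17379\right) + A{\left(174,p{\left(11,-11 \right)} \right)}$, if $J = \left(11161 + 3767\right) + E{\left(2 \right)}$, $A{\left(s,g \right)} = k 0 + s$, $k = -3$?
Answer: $- \frac{6826}{3} \approx -2275.3$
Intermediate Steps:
$E{\left(n \right)} = 1 + \frac{n}{3}$ ($E{\left(n \right)} = 1 + n \frac{1}{3} = 1 + \frac{n}{3}$)
$A{\left(s,g \right)} = s$ ($A{\left(s,g \right)} = \left(-3\right) 0 + s = 0 + s = s$)
$J = \frac{44789}{3}$ ($J = \left(11161 + 3767\right) + \left(1 + \frac{1}{3} \cdot 2\right) = 14928 + \left(1 + \frac{2}{3}\right) = 14928 + \frac{5}{3} = \frac{44789}{3} \approx 14930.0$)
$\left(J - 17379\right) + A{\left(174,p{\left(11,-11 \right)} \right)} = \left(\frac{44789}{3} - 17379\right) + 174 = - \frac{7348}{3} + 174 = - \frac{6826}{3}$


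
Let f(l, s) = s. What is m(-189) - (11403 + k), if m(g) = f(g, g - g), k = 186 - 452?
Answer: -11137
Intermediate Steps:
k = -266
m(g) = 0 (m(g) = g - g = 0)
m(-189) - (11403 + k) = 0 - (11403 - 266) = 0 - 1*11137 = 0 - 11137 = -11137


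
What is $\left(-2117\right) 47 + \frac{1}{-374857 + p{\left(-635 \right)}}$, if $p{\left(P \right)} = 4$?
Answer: $- \frac{37297498648}{374853} \approx -99499.0$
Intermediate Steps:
$\left(-2117\right) 47 + \frac{1}{-374857 + p{\left(-635 \right)}} = \left(-2117\right) 47 + \frac{1}{-374857 + 4} = -99499 + \frac{1}{-374853} = -99499 - \frac{1}{374853} = - \frac{37297498648}{374853}$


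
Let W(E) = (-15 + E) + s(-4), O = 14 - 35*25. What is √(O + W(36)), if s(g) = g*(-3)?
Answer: 6*I*√23 ≈ 28.775*I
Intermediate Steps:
s(g) = -3*g
O = -861 (O = 14 - 875 = -861)
W(E) = -3 + E (W(E) = (-15 + E) - 3*(-4) = (-15 + E) + 12 = -3 + E)
√(O + W(36)) = √(-861 + (-3 + 36)) = √(-861 + 33) = √(-828) = 6*I*√23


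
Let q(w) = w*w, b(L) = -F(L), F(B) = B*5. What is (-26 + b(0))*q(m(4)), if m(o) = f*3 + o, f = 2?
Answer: -2600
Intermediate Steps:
F(B) = 5*B
m(o) = 6 + o (m(o) = 2*3 + o = 6 + o)
b(L) = -5*L
q(w) = w²
(-26 + b(0))*q(m(4)) = (-26 - 5*0)*(6 + 4)² = (-26 + 0)*10² = -26*100 = -2600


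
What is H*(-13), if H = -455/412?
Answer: 5915/412 ≈ 14.357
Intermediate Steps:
H = -455/412 (H = -455*1/412 = -455/412 ≈ -1.1044)
H*(-13) = -455/412*(-13) = 5915/412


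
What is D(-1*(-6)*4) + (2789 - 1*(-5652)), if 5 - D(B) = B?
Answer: 8422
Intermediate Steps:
D(B) = 5 - B
D(-1*(-6)*4) + (2789 - 1*(-5652)) = (5 - (-1*(-6))*4) + (2789 - 1*(-5652)) = (5 - 6*4) + (2789 + 5652) = (5 - 1*24) + 8441 = (5 - 24) + 8441 = -19 + 8441 = 8422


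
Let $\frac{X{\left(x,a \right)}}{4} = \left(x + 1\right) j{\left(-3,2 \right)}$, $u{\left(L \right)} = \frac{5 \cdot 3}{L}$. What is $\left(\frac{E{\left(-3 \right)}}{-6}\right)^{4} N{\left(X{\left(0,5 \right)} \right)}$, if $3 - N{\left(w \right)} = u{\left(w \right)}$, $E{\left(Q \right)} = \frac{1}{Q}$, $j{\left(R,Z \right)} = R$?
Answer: $\frac{17}{419904} \approx 4.0485 \cdot 10^{-5}$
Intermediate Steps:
$u{\left(L \right)} = \frac{15}{L}$
$X{\left(x,a \right)} = -12 - 12 x$ ($X{\left(x,a \right)} = 4 \left(x + 1\right) \left(-3\right) = 4 \left(1 + x\right) \left(-3\right) = 4 \left(-3 - 3 x\right) = -12 - 12 x$)
$N{\left(w \right)} = 3 - \frac{15}{w}$
$\left(\frac{E{\left(-3 \right)}}{-6}\right)^{4} N{\left(X{\left(0,5 \right)} \right)} = \left(\frac{1}{\left(-3\right) \left(-6\right)}\right)^{4} \left(3 - \frac{15}{-12 - 0}\right) = \left(\left(- \frac{1}{3}\right) \left(- \frac{1}{6}\right)\right)^{4} \left(3 - \frac{15}{-12 + 0}\right) = \frac{3 - \frac{15}{-12}}{104976} = \frac{3 - - \frac{5}{4}}{104976} = \frac{3 + \frac{5}{4}}{104976} = \frac{1}{104976} \cdot \frac{17}{4} = \frac{17}{419904}$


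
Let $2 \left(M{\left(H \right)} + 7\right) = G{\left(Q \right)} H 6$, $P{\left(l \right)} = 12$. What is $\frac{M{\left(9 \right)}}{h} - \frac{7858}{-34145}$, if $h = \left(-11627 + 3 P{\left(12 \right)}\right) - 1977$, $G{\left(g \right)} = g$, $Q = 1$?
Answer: $\frac{26483611}{115819840} \approx 0.22866$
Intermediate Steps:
$M{\left(H \right)} = -7 + 3 H$ ($M{\left(H \right)} = -7 + \frac{1 H 6}{2} = -7 + \frac{H 6}{2} = -7 + \frac{6 H}{2} = -7 + 3 H$)
$h = -13568$ ($h = \left(-11627 + 3 \cdot 12\right) - 1977 = \left(-11627 + 36\right) - 1977 = -11591 - 1977 = -13568$)
$\frac{M{\left(9 \right)}}{h} - \frac{7858}{-34145} = \frac{-7 + 3 \cdot 9}{-13568} - \frac{7858}{-34145} = \left(-7 + 27\right) \left(- \frac{1}{13568}\right) - - \frac{7858}{34145} = 20 \left(- \frac{1}{13568}\right) + \frac{7858}{34145} = - \frac{5}{3392} + \frac{7858}{34145} = \frac{26483611}{115819840}$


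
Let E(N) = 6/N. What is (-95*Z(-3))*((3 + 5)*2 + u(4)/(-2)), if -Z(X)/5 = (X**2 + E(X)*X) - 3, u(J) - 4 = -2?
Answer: 85500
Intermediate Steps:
u(J) = 2 (u(J) = 4 - 2 = 2)
Z(X) = -15 - 5*X**2 (Z(X) = -5*((X**2 + (6/X)*X) - 3) = -5*((X**2 + 6) - 3) = -5*((6 + X**2) - 3) = -5*(3 + X**2) = -15 - 5*X**2)
(-95*Z(-3))*((3 + 5)*2 + u(4)/(-2)) = (-95*(-15 - 5*(-3)**2))*((3 + 5)*2 + 2/(-2)) = (-95*(-15 - 5*9))*(8*2 + 2*(-1/2)) = (-95*(-15 - 45))*(16 - 1) = -95*(-60)*15 = 5700*15 = 85500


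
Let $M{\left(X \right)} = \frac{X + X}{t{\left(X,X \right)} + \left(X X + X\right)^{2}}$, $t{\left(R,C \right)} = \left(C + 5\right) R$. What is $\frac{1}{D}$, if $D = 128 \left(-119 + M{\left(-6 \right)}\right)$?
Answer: $- \frac{151}{2300288} \approx -6.5644 \cdot 10^{-5}$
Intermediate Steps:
$t{\left(R,C \right)} = R \left(5 + C\right)$ ($t{\left(R,C \right)} = \left(5 + C\right) R = R \left(5 + C\right)$)
$M{\left(X \right)} = \frac{2 X}{\left(X + X^{2}\right)^{2} + X \left(5 + X\right)}$ ($M{\left(X \right)} = \frac{X + X}{X \left(5 + X\right) + \left(X X + X\right)^{2}} = \frac{2 X}{X \left(5 + X\right) + \left(X^{2} + X\right)^{2}} = \frac{2 X}{X \left(5 + X\right) + \left(X + X^{2}\right)^{2}} = \frac{2 X}{\left(X + X^{2}\right)^{2} + X \left(5 + X\right)}$)
$D = - \frac{2300288}{151}$ ($D = 128 \left(-119 + \frac{2}{5 - 6 - 6 \left(1 - 6\right)^{2}}\right) = 128 \left(-119 + \frac{2}{5 - 6 - 6 \left(-5\right)^{2}}\right) = 128 \left(-119 + \frac{2}{5 - 6 - 150}\right) = 128 \left(-119 + \frac{2}{-151}\right) = 128 \left(-119 + 2 \left(- \frac{1}{151}\right)\right) = 128 \left(-119 - \frac{2}{151}\right) = 128 \left(- \frac{17971}{151}\right) = - \frac{2300288}{151} \approx -15234.0$)
$\frac{1}{D} = \frac{1}{- \frac{2300288}{151}} = - \frac{151}{2300288}$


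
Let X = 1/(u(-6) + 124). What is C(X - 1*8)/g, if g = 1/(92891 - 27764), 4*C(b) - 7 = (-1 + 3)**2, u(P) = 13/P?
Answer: 716397/4 ≈ 1.7910e+5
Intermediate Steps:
X = 6/731 (X = 1/(13/(-6) + 124) = 1/(13*(-1/6) + 124) = 1/(-13/6 + 124) = 1/(731/6) = 6/731 ≈ 0.0082079)
C(b) = 11/4 (C(b) = 7/4 + (-1 + 3)**2/4 = 7/4 + (1/4)*2**2 = 7/4 + (1/4)*4 = 7/4 + 1 = 11/4)
g = 1/65127 ≈ 1.5355e-5
C(X - 1*8)/g = 11/(4*(1/65127)) = (11/4)*65127 = 716397/4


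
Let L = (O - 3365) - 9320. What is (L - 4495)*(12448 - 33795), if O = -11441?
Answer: 610972487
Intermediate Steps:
L = -24126 (L = (-11441 - 3365) - 9320 = -14806 - 9320 = -24126)
(L - 4495)*(12448 - 33795) = (-24126 - 4495)*(12448 - 33795) = -28621*(-21347) = 610972487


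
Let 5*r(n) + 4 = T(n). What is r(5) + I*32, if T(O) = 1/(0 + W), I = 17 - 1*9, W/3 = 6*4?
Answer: 91873/360 ≈ 255.20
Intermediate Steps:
W = 72 (W = 3*(6*4) = 3*24 = 72)
I = 8 (I = 17 - 9 = 8)
T(O) = 1/72 (T(O) = 1/(0 + 72) = 1/72)
r(n) = -287/360 (r(n) = -4/5 + (1/5)*(1/72) = -4/5 + 1/360 = -287/360)
r(5) + I*32 = -287/360 + 8*32 = -287/360 + 256 = 91873/360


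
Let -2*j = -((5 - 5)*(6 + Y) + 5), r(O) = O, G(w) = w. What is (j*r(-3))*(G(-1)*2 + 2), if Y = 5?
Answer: 0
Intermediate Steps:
j = 5/2 (j = -(-1)*((5 - 5)*(6 + 5) + 5)/2 = -(-1)*(0*11 + 5)/2 = -(-1)*(0 + 5)/2 = -(-1)*5/2 = -½*(-5) = 5/2 ≈ 2.5000)
(j*r(-3))*(G(-1)*2 + 2) = ((5/2)*(-3))*(-1*2 + 2) = -15*(-2 + 2)/2 = -15/2*0 = 0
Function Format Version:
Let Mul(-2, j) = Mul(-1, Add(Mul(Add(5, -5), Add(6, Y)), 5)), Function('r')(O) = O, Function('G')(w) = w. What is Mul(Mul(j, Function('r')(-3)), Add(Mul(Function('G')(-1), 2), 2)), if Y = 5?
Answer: 0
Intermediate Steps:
j = Rational(5, 2) (j = Mul(Rational(-1, 2), Mul(-1, Add(Mul(Add(5, -5), Add(6, 5)), 5))) = Mul(Rational(-1, 2), Mul(-1, Add(Mul(0, 11), 5))) = Mul(Rational(-1, 2), Mul(-1, Add(0, 5))) = Mul(Rational(-1, 2), Mul(-1, 5)) = Mul(Rational(-1, 2), -5) = Rational(5, 2) ≈ 2.5000)
Mul(Mul(j, Function('r')(-3)), Add(Mul(Function('G')(-1), 2), 2)) = Mul(Mul(Rational(5, 2), -3), Add(Mul(-1, 2), 2)) = Mul(Rational(-15, 2), Add(-2, 2)) = Mul(Rational(-15, 2), 0) = 0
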